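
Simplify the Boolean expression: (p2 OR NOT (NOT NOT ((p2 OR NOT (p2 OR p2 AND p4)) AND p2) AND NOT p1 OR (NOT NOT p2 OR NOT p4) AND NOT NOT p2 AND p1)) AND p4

(p2 OR NOT (NOT NOT ((p2 OR NOT (p2 OR p2 AND p4)) AND p2) AND NOT p1 OR (NOT NOT p2 OR NOT p4) AND NOT NOT p2 AND p1)) AND p4
= (p2 OR NOT (NOT NOT ((p2 OR NOT (p2 OR p2 AND p4)) AND p2) AND NOT p1 OR NOT NOT p2 AND p1)) AND p4   — absorption
= (p2 OR NOT (NOT NOT ((p2 OR NOT p2) AND p2) AND NOT p1 OR NOT NOT p2 AND p1)) AND p4   — absorption
= (p2 OR NOT (NOT NOT p2 AND NOT p1 OR NOT NOT p2 AND p1)) AND p4   — complement / identity
= (p2 OR NOT NOT NOT p2) AND p4   — distribution
= (p2 OR NOT p2) AND p4   — double negation
= p4   — complement / identity

p4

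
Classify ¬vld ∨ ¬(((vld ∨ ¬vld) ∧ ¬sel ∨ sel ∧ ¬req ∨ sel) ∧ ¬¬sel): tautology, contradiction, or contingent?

¬vld ∨ ¬(((vld ∨ ¬vld) ∧ ¬sel ∨ sel ∧ ¬req ∨ sel) ∧ ¬¬sel)
= ¬vld ∨ ¬((¬sel ∨ sel ∧ ¬req ∨ sel) ∧ ¬¬sel)   [complement / identity]
= ¬vld ∨ ¬((¬sel ∨ sel ∧ ¬req ∨ sel) ∧ sel)   [double negation]
= ¬vld ∨ ¬((¬sel ∨ sel) ∧ sel)   [absorption]
= ¬vld ∨ ¬sel   [complement / identity]
This depends on sel, vld, so it is not a constant.

contingent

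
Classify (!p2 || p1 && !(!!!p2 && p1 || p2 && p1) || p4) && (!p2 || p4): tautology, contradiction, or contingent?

(!p2 || p1 && !(!!!p2 && p1 || p2 && p1) || p4) && (!p2 || p4)
= (!p2 || p1 && !(!p2 && p1 || p2 && p1) || p4) && (!p2 || p4)   (double negation)
= (!p2 || p1 && !p1 || p4) && (!p2 || p4)   (distribution)
= (!p2 || p4) && (!p2 || p4)   (complement / identity)
= !p2 || p4   (idempotence)
This depends on p2, p4, so it is not a constant.

contingent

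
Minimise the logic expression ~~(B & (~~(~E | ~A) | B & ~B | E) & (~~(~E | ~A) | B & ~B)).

~~(B & (~~(~E | ~A) | B & ~B | E) & (~~(~E | ~A) | B & ~B))
= B & (~~(~E | ~A) | B & ~B | E) & (~~(~E | ~A) | B & ~B)   — double negation
= B & (~~(~E | ~A) | B & ~B)   — absorption
= B & ~~(~E | ~A)   — complement / identity
= B & (~E | ~A)   — double negation

B & (~E | ~A)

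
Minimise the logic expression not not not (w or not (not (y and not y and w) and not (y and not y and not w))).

not not not (w or not (not (y and not y and w) and not (y and not y and not w)))
= not not not (w or y and not y and w or y and not y and not w)   (De Morgan)
= not not not (w or y and not y)   (distribution)
= not (w or y and not y)   (double negation)
= not w   (complement / identity)

not w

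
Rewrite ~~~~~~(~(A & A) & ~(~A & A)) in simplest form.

~A

~~~~~~(~(A & A) & ~(~A & A))
= ~~~~~(A & A | ~A & A)
= ~~~~~A
= ~~~A
= ~A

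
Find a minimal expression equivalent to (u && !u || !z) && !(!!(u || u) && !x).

!z && (!u || x)

(u && !u || !z) && !(!!(u || u) && !x)
= !z && !(!!(u || u) && !x)   (complement / identity)
= !z && !(!!u && !x)   (idempotence)
= !z && (!u || x)   (De Morgan)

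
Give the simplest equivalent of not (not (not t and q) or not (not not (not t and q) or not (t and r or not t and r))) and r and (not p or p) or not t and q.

not t and q

not (not (not t and q) or not (not not (not t and q) or not (t and r or not t and r))) and r and (not p or p) or not t and q
= not (not (not t and q) or not (not not (not t and q) or not (t and r or not t and r))) and r or not t and q   [complement / identity]
= not (not (not t and q) or not (not not (not t and q) or not r)) and r or not t and q   [distribution]
= not t and q and (not not (not t and q) or not r) and r or not t and q   [De Morgan]
= not t and q and (not t and q or not r) and r or not t and q   [double negation]
= not t and q and r or not t and q   [absorption]
= not t and q   [absorption]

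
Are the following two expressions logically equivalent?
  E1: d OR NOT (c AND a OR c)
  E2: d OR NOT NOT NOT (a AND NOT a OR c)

Yes

E1: d OR NOT (c AND a OR c)
    = d OR NOT c   (absorption)
E2: d OR NOT NOT NOT (a AND NOT a OR c)
    = d OR NOT NOT NOT c   (complement / identity)
    = d OR NOT c   (double negation)
Both reduce to d OR NOT c, so they are equivalent.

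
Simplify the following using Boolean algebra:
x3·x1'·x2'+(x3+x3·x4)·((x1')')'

x3·x1'·x2'+(x3+x3·x4)·((x1')')'
= x3·x1'·x2'+x3·((x1')')'
= x3·x1'·x2'+x3·x1'
= x3·x1'

x3·x1'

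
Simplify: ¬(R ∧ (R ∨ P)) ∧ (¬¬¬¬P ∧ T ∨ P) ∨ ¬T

¬R ∧ P ∨ ¬T

¬(R ∧ (R ∨ P)) ∧ (¬¬¬¬P ∧ T ∨ P) ∨ ¬T
= ¬R ∧ (¬¬¬¬P ∧ T ∨ P) ∨ ¬T
= ¬R ∧ (¬¬P ∧ T ∨ P) ∨ ¬T
= ¬R ∧ (P ∧ T ∨ P) ∨ ¬T
= ¬R ∧ P ∨ ¬T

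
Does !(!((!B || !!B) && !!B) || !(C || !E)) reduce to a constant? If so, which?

!(!((!B || !!B) && !!B) || !(C || !E))
= !(!((!B || B) && !!B) || !(C || !E))
= (!B || B) && !!B && (C || !E)
= !!B && (C || !E)
= B && (C || !E)
This depends on B, C, E, so it is not a constant.

no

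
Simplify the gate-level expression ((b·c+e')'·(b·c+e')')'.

((b·c+e')'·(b·c+e')')'
= ((b·c+e')')'   (idempotence)
= b·c+e'   (double negation)

b·c+e'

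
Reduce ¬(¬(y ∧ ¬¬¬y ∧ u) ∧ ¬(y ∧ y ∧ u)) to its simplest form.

¬(¬(y ∧ ¬¬¬y ∧ u) ∧ ¬(y ∧ y ∧ u))
= y ∧ ¬¬¬y ∧ u ∨ y ∧ y ∧ u   — De Morgan
= y ∧ ¬y ∧ u ∨ y ∧ y ∧ u   — double negation
= (¬y ∧ u ∨ y ∧ u) ∧ y   — distribution
= u ∧ y   — distribution

u ∧ y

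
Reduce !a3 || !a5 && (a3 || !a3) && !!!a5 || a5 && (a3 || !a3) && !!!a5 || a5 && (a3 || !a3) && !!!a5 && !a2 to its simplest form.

!a3 || !a5

!a3 || !a5 && (a3 || !a3) && !!!a5 || a5 && (a3 || !a3) && !!!a5 || a5 && (a3 || !a3) && !!!a5 && !a2
= !a3 || !a5 && (a3 || !a3) && !!!a5 || a5 && (a3 || !a3) && !!!a5   [absorption]
= !a3 || (a3 || !a3) && !!!a5   [distribution]
= !a3 || (a3 || !a3) && !a5   [double negation]
= !a3 || !a5   [complement / identity]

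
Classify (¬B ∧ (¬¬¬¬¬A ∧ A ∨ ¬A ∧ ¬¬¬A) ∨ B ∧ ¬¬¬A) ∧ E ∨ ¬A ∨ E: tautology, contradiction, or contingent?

contingent

(¬B ∧ (¬¬¬¬¬A ∧ A ∨ ¬A ∧ ¬¬¬A) ∨ B ∧ ¬¬¬A) ∧ E ∨ ¬A ∨ E
= (¬B ∧ (¬¬¬A ∧ A ∨ ¬A ∧ ¬¬¬A) ∨ B ∧ ¬¬¬A) ∧ E ∨ ¬A ∨ E   [double negation]
= (¬B ∧ ¬¬¬A ∨ B ∧ ¬¬¬A) ∧ E ∨ ¬A ∨ E   [distribution]
= ¬¬¬A ∧ E ∨ ¬A ∨ E   [distribution]
= ¬A ∧ E ∨ ¬A ∨ E   [double negation]
= ¬A ∨ E   [absorption]
This depends on A, E, so it is not a constant.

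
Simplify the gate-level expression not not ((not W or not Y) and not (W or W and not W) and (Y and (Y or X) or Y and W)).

not W and Y

not not ((not W or not Y) and not (W or W and not W) and (Y and (Y or X) or Y and W))
= not not ((not W or not Y) and not W and (Y and (Y or X) or Y and W))
= not not (not W and (Y and (Y or X) or Y and W))
= not W and (Y and (Y or X) or Y and W)
= not W and (Y or Y and W)
= not W and Y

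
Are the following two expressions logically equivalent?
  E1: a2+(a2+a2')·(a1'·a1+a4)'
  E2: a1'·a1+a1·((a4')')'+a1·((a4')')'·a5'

No

E1: a2+(a2+a2')·(a1'·a1+a4)'
    = a2+(a2+a2')·a4'   — complement / identity
    = a2+a4'   — complement / identity
E2: a1'·a1+a1·((a4')')'+a1·((a4')')'·a5'
    = a1'·a1+a1·((a4')')'   — absorption
    = a1'·a1+a1·a4'   — double negation
    = a1·a4'   — complement / identity
These differ: at a1=0, a2=1, a4=0, a5=0, E1 = 1 but E2 = 0.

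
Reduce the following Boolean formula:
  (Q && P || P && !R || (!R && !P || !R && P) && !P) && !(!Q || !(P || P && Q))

Q && P

(Q && P || P && !R || (!R && !P || !R && P) && !P) && !(!Q || !(P || P && Q))
= (Q && P || P && !R || !R && !P) && !(!Q || !(P || P && Q))
= (Q && P || !R) && !(!Q || !(P || P && Q))
= (Q && P || !R) && Q && (P || P && Q)
= (Q && P || !R) && Q && P
= Q && P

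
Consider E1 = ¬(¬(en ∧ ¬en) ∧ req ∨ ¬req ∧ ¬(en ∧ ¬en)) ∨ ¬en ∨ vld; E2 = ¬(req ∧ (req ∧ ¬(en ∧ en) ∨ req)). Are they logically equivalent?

E1: ¬(¬(en ∧ ¬en) ∧ req ∨ ¬req ∧ ¬(en ∧ ¬en)) ∨ ¬en ∨ vld
    = ¬¬(en ∧ ¬en) ∨ ¬en ∨ vld   — distribution
    = en ∧ ¬en ∨ ¬en ∨ vld   — double negation
    = ¬en ∨ vld   — complement / identity
E2: ¬(req ∧ (req ∧ ¬(en ∧ en) ∨ req))
    = ¬(req ∧ (req ∧ ¬en ∨ req))   — idempotence
    = ¬(req ∧ req)   — absorption
    = ¬req   — idempotence
These differ: at en=0, req=1, vld=1, E1 = 1 but E2 = 0.

No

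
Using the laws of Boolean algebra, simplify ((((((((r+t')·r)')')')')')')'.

r'

((((((((r+t')·r)')')')')')')'
= ((((((r+t')·r)')')')')'   (double negation)
= ((((r+t')·r)')')'   (double negation)
= ((r')')'   (absorption)
= r'   (double negation)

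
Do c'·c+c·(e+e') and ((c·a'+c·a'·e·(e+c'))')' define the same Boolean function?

E1: c'·c+c·(e+e')
    = c·(e+e')   (complement / identity)
    = c   (complement / identity)
E2: ((c·a'+c·a'·e·(e+c'))')'
    = ((c·a'+c·a'·e)')'   (absorption)
    = c·a'+c·a'·e   (double negation)
    = c·a'   (absorption)
These differ: at a=1, c=1, e=1, E1 = 1 but E2 = 0.

No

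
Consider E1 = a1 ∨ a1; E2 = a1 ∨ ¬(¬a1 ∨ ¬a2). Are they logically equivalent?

Yes

E1: a1 ∨ a1
    = a1   — idempotence
E2: a1 ∨ ¬(¬a1 ∨ ¬a2)
    = a1 ∨ a1 ∧ a2   — De Morgan
    = a1   — absorption
Both reduce to a1, so they are equivalent.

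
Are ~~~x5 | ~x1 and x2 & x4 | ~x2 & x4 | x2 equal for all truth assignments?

E1: ~~~x5 | ~x1
    = ~x5 | ~x1   — double negation
E2: x2 & x4 | ~x2 & x4 | x2
    = x4 | x2   — distribution
These differ: at x1=0, x2=0, x4=0, x5=0, E1 = 1 but E2 = 0.

No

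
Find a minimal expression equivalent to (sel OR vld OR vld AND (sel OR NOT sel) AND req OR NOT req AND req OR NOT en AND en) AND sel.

sel

(sel OR vld OR vld AND (sel OR NOT sel) AND req OR NOT req AND req OR NOT en AND en) AND sel
= (sel OR vld OR vld AND (sel OR NOT sel) AND req OR NOT req AND req) AND sel   [complement / identity]
= (sel OR vld OR vld AND req OR NOT req AND req) AND sel   [complement / identity]
= (sel OR vld OR NOT req AND req) AND sel   [absorption]
= (sel OR vld) AND sel   [complement / identity]
= sel   [absorption]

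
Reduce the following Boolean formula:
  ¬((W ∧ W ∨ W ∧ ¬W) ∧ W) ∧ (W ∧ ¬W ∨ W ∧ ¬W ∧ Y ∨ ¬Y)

¬W ∧ ¬Y

¬((W ∧ W ∨ W ∧ ¬W) ∧ W) ∧ (W ∧ ¬W ∨ W ∧ ¬W ∧ Y ∨ ¬Y)
= ¬(W ∧ W) ∧ (W ∧ ¬W ∨ W ∧ ¬W ∧ Y ∨ ¬Y)   [distribution]
= ¬(W ∧ W) ∧ (W ∧ ¬W ∨ ¬Y)   [absorption]
= ¬W ∧ (W ∧ ¬W ∨ ¬Y)   [idempotence]
= ¬W ∧ ¬Y   [complement / identity]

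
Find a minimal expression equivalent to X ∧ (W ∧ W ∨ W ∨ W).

X ∧ (W ∧ W ∨ W ∨ W)
= X ∧ (W ∧ W ∨ W)   (idempotence)
= X ∧ (W ∨ W)   (idempotence)
= X ∧ W   (idempotence)

X ∧ W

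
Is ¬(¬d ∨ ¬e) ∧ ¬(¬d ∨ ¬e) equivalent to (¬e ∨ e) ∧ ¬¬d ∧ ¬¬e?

E1: ¬(¬d ∨ ¬e) ∧ ¬(¬d ∨ ¬e)
    = ¬(¬d ∨ ¬e)   [idempotence]
    = d ∧ e   [De Morgan]
E2: (¬e ∨ e) ∧ ¬¬d ∧ ¬¬e
    = ¬¬d ∧ ¬¬e   [complement / identity]
    = d ∧ ¬¬e   [double negation]
    = d ∧ e   [double negation]
Both reduce to d ∧ e, so they are equivalent.

Yes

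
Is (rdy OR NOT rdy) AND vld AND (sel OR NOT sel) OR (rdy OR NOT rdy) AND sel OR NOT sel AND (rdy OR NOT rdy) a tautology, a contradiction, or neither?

tautology

(rdy OR NOT rdy) AND vld AND (sel OR NOT sel) OR (rdy OR NOT rdy) AND sel OR NOT sel AND (rdy OR NOT rdy)
= (rdy OR NOT rdy) AND vld OR (rdy OR NOT rdy) AND sel OR NOT sel AND (rdy OR NOT rdy)   (complement / identity)
= (rdy OR NOT rdy) AND vld OR rdy OR NOT rdy   (distribution)
= rdy OR NOT rdy   (absorption)
= TRUE   (complement)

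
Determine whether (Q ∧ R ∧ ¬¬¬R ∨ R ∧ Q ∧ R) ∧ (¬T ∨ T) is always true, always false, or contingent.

(Q ∧ R ∧ ¬¬¬R ∨ R ∧ Q ∧ R) ∧ (¬T ∨ T)
= (Q ∧ R ∧ ¬R ∨ R ∧ Q ∧ R) ∧ (¬T ∨ T)   — double negation
= Q ∧ R ∧ ¬R ∨ R ∧ Q ∧ R   — complement / identity
= Q ∧ R   — distribution
This depends on Q, R, so it is not a constant.

contingent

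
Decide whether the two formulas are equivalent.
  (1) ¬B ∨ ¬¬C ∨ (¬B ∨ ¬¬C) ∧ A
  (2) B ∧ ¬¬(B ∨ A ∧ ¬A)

E1: ¬B ∨ ¬¬C ∨ (¬B ∨ ¬¬C) ∧ A
    = ¬B ∨ ¬¬C   [absorption]
    = ¬B ∨ C   [double negation]
E2: B ∧ ¬¬(B ∨ A ∧ ¬A)
    = B ∧ (B ∨ A ∧ ¬A)   [double negation]
    = B ∧ B   [complement / identity]
    = B   [idempotence]
These differ: at A=0, B=0, C=1, E1 = 1 but E2 = 0.

No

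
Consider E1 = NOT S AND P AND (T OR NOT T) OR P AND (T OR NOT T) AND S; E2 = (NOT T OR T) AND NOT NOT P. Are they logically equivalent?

E1: NOT S AND P AND (T OR NOT T) OR P AND (T OR NOT T) AND S
    = P AND (T OR NOT T)
    = P
E2: (NOT T OR T) AND NOT NOT P
    = NOT NOT P
    = P
Both reduce to P, so they are equivalent.

Yes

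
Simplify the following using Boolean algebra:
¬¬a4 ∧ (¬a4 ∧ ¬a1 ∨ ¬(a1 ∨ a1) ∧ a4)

a4 ∧ ¬a1

¬¬a4 ∧ (¬a4 ∧ ¬a1 ∨ ¬(a1 ∨ a1) ∧ a4)
= ¬¬a4 ∧ (¬a4 ∧ ¬a1 ∨ ¬a1 ∧ a4)   — idempotence
= a4 ∧ (¬a4 ∧ ¬a1 ∨ ¬a1 ∧ a4)   — double negation
= a4 ∧ ¬a1   — distribution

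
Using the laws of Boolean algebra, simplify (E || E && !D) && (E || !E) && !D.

(E || E && !D) && (E || !E) && !D
= E && (E || !E) && !D   — absorption
= E && !D   — complement / identity

E && !D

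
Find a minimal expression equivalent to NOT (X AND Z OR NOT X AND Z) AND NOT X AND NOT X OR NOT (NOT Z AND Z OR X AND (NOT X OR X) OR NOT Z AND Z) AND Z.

NOT (X AND Z OR NOT X AND Z) AND NOT X AND NOT X OR NOT (NOT Z AND Z OR X AND (NOT X OR X) OR NOT Z AND Z) AND Z
= NOT Z AND NOT X AND NOT X OR NOT (NOT Z AND Z OR X AND (NOT X OR X) OR NOT Z AND Z) AND Z   (distribution)
= NOT Z AND NOT X AND NOT X OR NOT (NOT Z AND Z OR X OR NOT Z AND Z) AND Z   (complement / identity)
= NOT Z AND NOT X AND NOT X OR NOT (X OR NOT Z AND Z) AND Z   (complement / identity)
= NOT Z AND NOT X AND NOT X OR NOT X AND Z   (complement / identity)
= NOT Z AND NOT X OR NOT X AND Z   (idempotence)
= NOT X   (distribution)

NOT X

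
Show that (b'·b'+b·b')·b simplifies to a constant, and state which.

0

(b'·b'+b·b')·b
= b'·b   — distribution
= 0   — complement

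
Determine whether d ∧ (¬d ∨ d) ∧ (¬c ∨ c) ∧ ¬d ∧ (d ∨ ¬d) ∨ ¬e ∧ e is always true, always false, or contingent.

always false

d ∧ (¬d ∨ d) ∧ (¬c ∨ c) ∧ ¬d ∧ (d ∨ ¬d) ∨ ¬e ∧ e
= d ∧ (¬d ∨ d) ∧ (¬c ∨ c) ∧ ¬d ∧ (d ∨ ¬d)   (complement / identity)
= d ∧ (¬c ∨ c) ∧ ¬d ∧ (d ∨ ¬d)   (complement / identity)
= d ∧ (¬c ∨ c) ∧ ¬d   (complement / identity)
= d ∧ ¬d   (complement / identity)
= False   (complement)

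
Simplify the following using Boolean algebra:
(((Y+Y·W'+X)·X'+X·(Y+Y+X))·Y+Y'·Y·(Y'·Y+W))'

(((Y+Y·W'+X)·X'+X·(Y+Y+X))·Y+Y'·Y·(Y'·Y+W))'
= (((Y+X)·X'+X·(Y+Y+X))·Y+Y'·Y·(Y'·Y+W))'   — absorption
= (((Y+X)·X'+X·(Y+X))·Y+Y'·Y·(Y'·Y+W))'   — idempotence
= ((Y+X)·Y+Y'·Y·(Y'·Y+W))'   — distribution
= ((Y+X)·Y+Y'·Y)'   — absorption
= ((Y+X)·Y)'   — complement / identity
= Y'   — absorption

Y'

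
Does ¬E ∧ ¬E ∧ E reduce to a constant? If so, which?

yes, False

¬E ∧ ¬E ∧ E
= ¬E ∧ E   — idempotence
= False   — complement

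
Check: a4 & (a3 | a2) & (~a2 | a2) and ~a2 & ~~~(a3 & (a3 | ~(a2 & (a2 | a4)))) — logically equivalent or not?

No

E1: a4 & (a3 | a2) & (~a2 | a2)
    = a4 & (a3 | a2)   (complement / identity)
E2: ~a2 & ~~~(a3 & (a3 | ~(a2 & (a2 | a4))))
    = ~a2 & ~~~(a3 & (a3 | ~a2))   (absorption)
    = ~a2 & ~~~a3   (absorption)
    = ~a2 & ~a3   (double negation)
These differ: at a2=1, a3=0, a4=1, E1 = 1 but E2 = 0.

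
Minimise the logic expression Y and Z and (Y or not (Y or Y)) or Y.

Y and Z and (Y or not (Y or Y)) or Y
= Y and Z and (Y or not Y) or Y   [idempotence]
= Y and Z or Y   [complement / identity]
= Y   [absorption]

Y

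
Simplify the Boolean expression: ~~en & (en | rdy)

en

~~en & (en | rdy)
= en & (en | rdy)   (double negation)
= en   (absorption)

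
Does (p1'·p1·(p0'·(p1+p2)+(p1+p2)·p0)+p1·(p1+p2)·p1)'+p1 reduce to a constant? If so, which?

(p1'·p1·(p0'·(p1+p2)+(p1+p2)·p0)+p1·(p1+p2)·p1)'+p1
= (p1'·p1·(p1+p2)+p1·(p1+p2)·p1)'+p1   — distribution
= (p1·(p1+p2))'+p1   — distribution
= p1'+p1   — absorption
= 1   — complement

yes, True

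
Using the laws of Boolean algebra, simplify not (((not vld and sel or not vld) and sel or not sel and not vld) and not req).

not (((not vld and sel or not vld) and sel or not sel and not vld) and not req)
= not ((not vld and sel or not sel and not vld) and not req)   [absorption]
= not (not vld and not req)   [distribution]
= vld or req   [De Morgan]

vld or req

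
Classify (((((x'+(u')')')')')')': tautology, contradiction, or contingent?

contingent

(((((x'+(u')')')')')')'
= (((x'+(u')')')')'   — double negation
= ((x·u')')'   — De Morgan
= x·u'   — double negation
This depends on u, x, so it is not a constant.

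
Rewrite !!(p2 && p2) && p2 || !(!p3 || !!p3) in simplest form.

p2

!!(p2 && p2) && p2 || !(!p3 || !!p3)
= p2 && p2 && p2 || !(!p3 || !!p3)   [double negation]
= p2 && p2 && p2 || p3 && !p3   [De Morgan]
= p2 && p2 || p3 && !p3   [idempotence]
= p2 || p3 && !p3   [idempotence]
= p2   [complement / identity]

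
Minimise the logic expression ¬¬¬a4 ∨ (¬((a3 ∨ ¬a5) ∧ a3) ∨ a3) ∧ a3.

¬¬¬a4 ∨ (¬((a3 ∨ ¬a5) ∧ a3) ∨ a3) ∧ a3
= ¬¬¬a4 ∨ (¬a3 ∨ a3) ∧ a3   — absorption
= ¬¬¬a4 ∨ a3   — complement / identity
= ¬a4 ∨ a3   — double negation

¬a4 ∨ a3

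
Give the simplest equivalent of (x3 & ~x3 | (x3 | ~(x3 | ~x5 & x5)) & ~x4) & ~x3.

(x3 & ~x3 | (x3 | ~(x3 | ~x5 & x5)) & ~x4) & ~x3
= (x3 | ~(x3 | ~x5 & x5)) & ~x4 & ~x3   — complement / identity
= (x3 | ~x3) & ~x4 & ~x3   — complement / identity
= ~x4 & ~x3   — complement / identity

~x4 & ~x3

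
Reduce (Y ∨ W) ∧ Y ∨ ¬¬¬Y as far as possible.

(Y ∨ W) ∧ Y ∨ ¬¬¬Y
= Y ∨ ¬¬¬Y   [absorption]
= Y ∨ ¬Y   [double negation]
= True   [complement]

True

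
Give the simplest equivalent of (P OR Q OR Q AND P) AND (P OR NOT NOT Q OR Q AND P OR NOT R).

(P OR Q OR Q AND P) AND (P OR NOT NOT Q OR Q AND P OR NOT R)
= (P OR Q OR Q AND P) AND (P OR Q OR Q AND P OR NOT R)   (double negation)
= P OR Q OR Q AND P   (absorption)
= P OR Q   (absorption)

P OR Q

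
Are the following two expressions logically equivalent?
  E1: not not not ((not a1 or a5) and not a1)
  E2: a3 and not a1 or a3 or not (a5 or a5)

No

E1: not not not ((not a1 or a5) and not a1)
    = not not not not a1
    = not not a1
    = a1
E2: a3 and not a1 or a3 or not (a5 or a5)
    = a3 or not (a5 or a5)
    = a3 or not a5
These differ: at a1=0, a3=0, a5=0, E1 = 0 but E2 = 1.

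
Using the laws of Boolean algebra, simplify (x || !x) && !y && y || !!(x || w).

(x || !x) && !y && y || !!(x || w)
= !y && y || !!(x || w)   — complement / identity
= !!(x || w)   — complement / identity
= x || w   — double negation

x || w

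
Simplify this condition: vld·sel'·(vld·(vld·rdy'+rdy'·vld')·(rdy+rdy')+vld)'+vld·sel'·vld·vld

vld·sel'·(vld·(vld·rdy'+rdy'·vld')·(rdy+rdy')+vld)'+vld·sel'·vld·vld
= vld·sel'·(vld·(vld·rdy'+rdy'·vld')+vld)'+vld·sel'·vld·vld   (complement / identity)
= vld·sel'·(vld·(vld·rdy'+rdy'·vld')+vld)'+vld·sel'·vld   (idempotence)
= vld·sel'·(vld·rdy'+vld)'+vld·sel'·vld   (distribution)
= vld·sel'·vld'+vld·sel'·vld   (absorption)
= vld·sel'   (distribution)

vld·sel'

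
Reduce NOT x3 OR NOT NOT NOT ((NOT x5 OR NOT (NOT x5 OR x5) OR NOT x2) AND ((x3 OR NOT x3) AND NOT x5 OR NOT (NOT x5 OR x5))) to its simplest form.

NOT x3 OR x5

NOT x3 OR NOT NOT NOT ((NOT x5 OR NOT (NOT x5 OR x5) OR NOT x2) AND ((x3 OR NOT x3) AND NOT x5 OR NOT (NOT x5 OR x5)))
= NOT x3 OR NOT NOT NOT ((NOT x5 OR NOT (NOT x5 OR x5) OR NOT x2) AND (NOT x5 OR NOT (NOT x5 OR x5)))   [complement / identity]
= NOT x3 OR NOT NOT NOT (NOT x5 OR NOT (NOT x5 OR x5))   [absorption]
= NOT x3 OR NOT NOT (x5 AND (NOT x5 OR x5))   [De Morgan]
= NOT x3 OR x5 AND (NOT x5 OR x5)   [double negation]
= NOT x3 OR x5   [complement / identity]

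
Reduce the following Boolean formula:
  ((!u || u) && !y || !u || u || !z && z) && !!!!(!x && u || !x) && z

!x && z

((!u || u) && !y || !u || u || !z && z) && !!!!(!x && u || !x) && z
= ((!u || u) && !y || !u || u || !z && z) && !!!!!x && z   (absorption)
= ((!u || u) && !y || !u || u || !z && z) && !!!x && z   (double negation)
= ((!u || u) && !y || !u || u) && !!!x && z   (complement / identity)
= (!u || u) && !!!x && z   (absorption)
= (!u || u) && !x && z   (double negation)
= !x && z   (complement / identity)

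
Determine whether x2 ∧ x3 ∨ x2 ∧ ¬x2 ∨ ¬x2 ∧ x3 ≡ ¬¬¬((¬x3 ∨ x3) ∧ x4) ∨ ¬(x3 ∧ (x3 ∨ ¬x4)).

No

E1: x2 ∧ x3 ∨ x2 ∧ ¬x2 ∨ ¬x2 ∧ x3
    = x2 ∧ x3 ∨ ¬x2 ∧ x3   [complement / identity]
    = x3   [distribution]
E2: ¬¬¬((¬x3 ∨ x3) ∧ x4) ∨ ¬(x3 ∧ (x3 ∨ ¬x4))
    = ¬((¬x3 ∨ x3) ∧ x4) ∨ ¬(x3 ∧ (x3 ∨ ¬x4))   [double negation]
    = ¬x4 ∨ ¬(x3 ∧ (x3 ∨ ¬x4))   [complement / identity]
    = ¬x4 ∨ ¬x3   [absorption]
These differ: at x2=0, x3=0, x4=0, E1 = 0 but E2 = 1.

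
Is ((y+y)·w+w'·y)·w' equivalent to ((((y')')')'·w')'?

No

E1: ((y+y)·w+w'·y)·w'
    = (y·w+w'·y)·w'   (idempotence)
    = y·w'   (distribution)
E2: ((((y')')')'·w')'
    = ((y')'·w')'   (double negation)
    = y'+w   (De Morgan)
These differ: at w=1, y=0, E1 = 0 but E2 = 1.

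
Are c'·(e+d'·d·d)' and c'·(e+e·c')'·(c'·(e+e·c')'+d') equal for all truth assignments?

E1: c'·(e+d'·d·d)'
    = c'·(e+d'·d)'   (idempotence)
    = c'·e'   (complement / identity)
E2: c'·(e+e·c')'·(c'·(e+e·c')'+d')
    = c'·(e+e·c')'   (absorption)
    = c'·e'   (absorption)
Both reduce to c'·e', so they are equivalent.

Yes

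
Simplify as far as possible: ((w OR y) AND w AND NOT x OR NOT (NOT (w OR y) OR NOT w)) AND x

w AND x

((w OR y) AND w AND NOT x OR NOT (NOT (w OR y) OR NOT w)) AND x
= ((w OR y) AND w AND NOT x OR (w OR y) AND w) AND x   (De Morgan)
= (w OR y) AND w AND x   (absorption)
= w AND x   (absorption)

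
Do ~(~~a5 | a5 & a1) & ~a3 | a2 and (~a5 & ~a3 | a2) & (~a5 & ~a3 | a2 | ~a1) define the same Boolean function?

Yes

E1: ~(~~a5 | a5 & a1) & ~a3 | a2
    = ~(a5 | a5 & a1) & ~a3 | a2   [double negation]
    = ~a5 & ~a3 | a2   [absorption]
E2: (~a5 & ~a3 | a2) & (~a5 & ~a3 | a2 | ~a1)
    = ~a5 & ~a3 | a2   [absorption]
Both reduce to ~a5 & ~a3 | a2, so they are equivalent.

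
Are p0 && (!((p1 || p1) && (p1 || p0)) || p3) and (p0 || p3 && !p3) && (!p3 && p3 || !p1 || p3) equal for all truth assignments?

E1: p0 && (!((p1 || p1) && (p1 || p0)) || p3)
    = p0 && (!(p1 || p1 && p0) || p3)   [distribution]
    = p0 && (!p1 || p3)   [absorption]
E2: (p0 || p3 && !p3) && (!p3 && p3 || !p1 || p3)
    = (p0 || p3 && !p3) && (!p1 || p3)   [complement / identity]
    = p0 && (!p1 || p3)   [complement / identity]
Both reduce to p0 && (!p1 || p3), so they are equivalent.

Yes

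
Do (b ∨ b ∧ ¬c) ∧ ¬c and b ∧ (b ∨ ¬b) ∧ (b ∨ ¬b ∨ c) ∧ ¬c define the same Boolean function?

E1: (b ∨ b ∧ ¬c) ∧ ¬c
    = b ∧ ¬c   (absorption)
E2: b ∧ (b ∨ ¬b) ∧ (b ∨ ¬b ∨ c) ∧ ¬c
    = b ∧ (b ∨ ¬b) ∧ ¬c   (absorption)
    = b ∧ ¬c   (complement / identity)
Both reduce to b ∧ ¬c, so they are equivalent.

Yes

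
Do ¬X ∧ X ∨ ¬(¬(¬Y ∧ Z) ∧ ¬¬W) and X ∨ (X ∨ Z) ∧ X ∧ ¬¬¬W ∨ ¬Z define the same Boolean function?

E1: ¬X ∧ X ∨ ¬(¬(¬Y ∧ Z) ∧ ¬¬W)
    = ¬X ∧ X ∨ ¬Y ∧ Z ∨ ¬W   — De Morgan
    = ¬Y ∧ Z ∨ ¬W   — complement / identity
E2: X ∨ (X ∨ Z) ∧ X ∧ ¬¬¬W ∨ ¬Z
    = X ∨ X ∧ ¬¬¬W ∨ ¬Z   — absorption
    = X ∨ X ∧ ¬W ∨ ¬Z   — double negation
    = X ∨ ¬Z   — absorption
These differ: at W=1, X=0, Y=0, Z=0, E1 = 0 but E2 = 1.

No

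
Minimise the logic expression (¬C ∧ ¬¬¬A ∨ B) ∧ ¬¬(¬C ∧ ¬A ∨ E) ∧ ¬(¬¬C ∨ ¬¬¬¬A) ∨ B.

¬C ∧ ¬A ∨ B

(¬C ∧ ¬¬¬A ∨ B) ∧ ¬¬(¬C ∧ ¬A ∨ E) ∧ ¬(¬¬C ∨ ¬¬¬¬A) ∨ B
= (¬C ∧ ¬¬¬A ∨ B) ∧ (¬C ∧ ¬A ∨ E) ∧ ¬(¬¬C ∨ ¬¬¬¬A) ∨ B   [double negation]
= (¬C ∧ ¬¬¬A ∨ B) ∧ (¬C ∧ ¬A ∨ E) ∧ ¬C ∧ ¬¬¬A ∨ B   [De Morgan]
= (¬C ∧ ¬¬¬A ∨ B) ∧ (¬C ∧ ¬A ∨ E) ∧ ¬C ∧ ¬A ∨ B   [double negation]
= (¬C ∧ ¬¬¬A ∨ B) ∧ ¬C ∧ ¬A ∨ B   [absorption]
= (¬C ∧ ¬A ∨ B) ∧ ¬C ∧ ¬A ∨ B   [double negation]
= ¬C ∧ ¬A ∨ B   [absorption]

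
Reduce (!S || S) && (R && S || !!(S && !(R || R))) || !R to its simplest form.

S || !R

(!S || S) && (R && S || !!(S && !(R || R))) || !R
= (!S || S) && (R && S || !!(S && !R)) || !R   — idempotence
= R && S || !!(S && !R) || !R   — complement / identity
= R && S || S && !R || !R   — double negation
= S || !R   — distribution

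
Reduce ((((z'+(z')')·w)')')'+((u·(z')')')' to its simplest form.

w'+u·z

((((z'+(z')')·w)')')'+((u·(z')')')'
= ((((z'+(z')')·w)')')'+u·(z')'   [double negation]
= ((((z'+z)·w)')')'+u·(z')'   [double negation]
= ((((z'+z)·w)')')'+u·z   [double negation]
= ((z'+z)·w)'+u·z   [double negation]
= w'+u·z   [complement / identity]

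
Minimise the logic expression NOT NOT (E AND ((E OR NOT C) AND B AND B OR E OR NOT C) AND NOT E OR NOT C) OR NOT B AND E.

NOT NOT (E AND ((E OR NOT C) AND B AND B OR E OR NOT C) AND NOT E OR NOT C) OR NOT B AND E
= NOT NOT (E AND ((E OR NOT C) AND B OR E OR NOT C) AND NOT E OR NOT C) OR NOT B AND E
= NOT NOT (E AND (E OR NOT C) AND NOT E OR NOT C) OR NOT B AND E
= NOT NOT (E AND NOT E OR NOT C) OR NOT B AND E
= NOT NOT NOT C OR NOT B AND E
= NOT C OR NOT B AND E

NOT C OR NOT B AND E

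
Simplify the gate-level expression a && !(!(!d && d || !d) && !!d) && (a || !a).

a && !d

a && !(!(!d && d || !d) && !!d) && (a || !a)
= a && !(!(!d && d || !d) && !!d)   — complement / identity
= a && !(!!d && !!d)   — complement / identity
= a && !!!d   — idempotence
= a && !d   — double negation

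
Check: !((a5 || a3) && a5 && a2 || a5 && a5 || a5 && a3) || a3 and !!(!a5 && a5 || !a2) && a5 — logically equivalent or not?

No

E1: !((a5 || a3) && a5 && a2 || a5 && a5 || a5 && a3) || a3
    = !((a5 || a3) && a5 && a2 || (a5 || a3) && a5) || a3   — distribution
    = !((a5 || a3) && a5) || a3   — absorption
    = !a5 || a3   — absorption
E2: !!(!a5 && a5 || !a2) && a5
    = !!!a2 && a5   — complement / identity
    = !a2 && a5   — double negation
These differ: at a2=0, a3=1, a5=0, E1 = 1 but E2 = 0.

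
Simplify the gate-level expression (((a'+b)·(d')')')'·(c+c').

(((a'+b)·(d')')')'·(c+c')
= (a'+b)·(d')'·(c+c')
= (a'+b)·d·(c+c')
= (a'+b)·d

(a'+b)·d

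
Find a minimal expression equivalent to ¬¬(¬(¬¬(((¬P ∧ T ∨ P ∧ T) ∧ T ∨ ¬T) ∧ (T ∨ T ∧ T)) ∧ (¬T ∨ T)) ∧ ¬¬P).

¬¬(¬(¬¬(((¬P ∧ T ∨ P ∧ T) ∧ T ∨ ¬T) ∧ (T ∨ T ∧ T)) ∧ (¬T ∨ T)) ∧ ¬¬P)
= ¬¬(¬(¬¬((T ∧ T ∨ ¬T) ∧ (T ∨ T ∧ T)) ∧ (¬T ∨ T)) ∧ ¬¬P)   [distribution]
= ¬¬(¬(¬¬(¬T ∧ T ∨ T ∧ T) ∧ (¬T ∨ T)) ∧ ¬¬P)   [distribution]
= ¬(¬¬(¬T ∧ T ∨ T ∧ T) ∧ (¬T ∨ T) ∨ ¬P)   [De Morgan]
= ¬(¬¬T ∧ (¬T ∨ T) ∨ ¬P)   [distribution]
= ¬(¬¬T ∨ ¬P)   [complement / identity]
= ¬T ∧ P   [De Morgan]

¬T ∧ P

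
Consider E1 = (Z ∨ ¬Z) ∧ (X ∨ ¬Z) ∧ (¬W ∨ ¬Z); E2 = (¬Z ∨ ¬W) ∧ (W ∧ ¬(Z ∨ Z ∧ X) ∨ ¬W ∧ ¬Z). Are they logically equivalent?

No

E1: (Z ∨ ¬Z) ∧ (X ∨ ¬Z) ∧ (¬W ∨ ¬Z)
    = (X ∨ ¬Z) ∧ (¬W ∨ ¬Z)
    = X ∧ ¬W ∨ ¬Z
E2: (¬Z ∨ ¬W) ∧ (W ∧ ¬(Z ∨ Z ∧ X) ∨ ¬W ∧ ¬Z)
    = (¬Z ∨ ¬W) ∧ (W ∧ ¬Z ∨ ¬W ∧ ¬Z)
    = (¬Z ∨ ¬W) ∧ ¬Z
    = ¬Z
These differ: at W=0, X=1, Z=1, E1 = 1 but E2 = 0.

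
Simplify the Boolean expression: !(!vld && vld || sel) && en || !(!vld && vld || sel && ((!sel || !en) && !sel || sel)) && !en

!(!vld && vld || sel) && en || !(!vld && vld || sel && ((!sel || !en) && !sel || sel)) && !en
= !(!vld && vld || sel) && en || !(!vld && vld || sel && (!sel || sel)) && !en   (absorption)
= !(!vld && vld || sel) && en || !(!vld && vld || sel) && !en   (complement / identity)
= !(!vld && vld || sel)   (distribution)
= !sel   (complement / identity)

!sel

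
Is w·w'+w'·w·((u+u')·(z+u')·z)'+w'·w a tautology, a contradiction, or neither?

w·w'+w'·w·((u+u')·(z+u')·z)'+w'·w
= w·w'+w'·w·((z+u')·z)'+w'·w   — complement / identity
= w·w'+w'·w·z'+w'·w   — absorption
= w·w'+w'·w   — absorption
= (w+w)·w'   — distribution
= w·w'   — idempotence
= 0   — complement

contradiction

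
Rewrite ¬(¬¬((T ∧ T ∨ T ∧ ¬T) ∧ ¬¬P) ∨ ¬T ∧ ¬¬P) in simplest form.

¬P

¬(¬¬((T ∧ T ∨ T ∧ ¬T) ∧ ¬¬P) ∨ ¬T ∧ ¬¬P)
= ¬(¬¬(T ∧ ¬¬P) ∨ ¬T ∧ ¬¬P)   — distribution
= ¬(T ∧ ¬¬P ∨ ¬T ∧ ¬¬P)   — double negation
= ¬¬¬P   — distribution
= ¬P   — double negation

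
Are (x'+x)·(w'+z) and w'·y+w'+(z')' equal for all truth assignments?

E1: (x'+x)·(w'+z)
    = w'+z   — complement / identity
E2: w'·y+w'+(z')'
    = w'·y+w'+z   — double negation
    = w'+z   — absorption
Both reduce to w'+z, so they are equivalent.

Yes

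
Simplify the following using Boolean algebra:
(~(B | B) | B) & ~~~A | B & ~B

(~(B | B) | B) & ~~~A | B & ~B
= (~B | B) & ~~~A | B & ~B   [idempotence]
= (~B | B) & ~~~A   [complement / identity]
= ~~~A   [complement / identity]
= ~A   [double negation]

~A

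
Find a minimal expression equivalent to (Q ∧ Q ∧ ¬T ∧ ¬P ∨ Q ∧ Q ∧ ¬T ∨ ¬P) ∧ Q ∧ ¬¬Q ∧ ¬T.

(Q ∧ Q ∧ ¬T ∧ ¬P ∨ Q ∧ Q ∧ ¬T ∨ ¬P) ∧ Q ∧ ¬¬Q ∧ ¬T
= (Q ∧ Q ∧ ¬T ∨ ¬P) ∧ Q ∧ ¬¬Q ∧ ¬T
= (Q ∧ Q ∧ ¬T ∨ ¬P) ∧ Q ∧ Q ∧ ¬T
= Q ∧ Q ∧ ¬T
= Q ∧ ¬T

Q ∧ ¬T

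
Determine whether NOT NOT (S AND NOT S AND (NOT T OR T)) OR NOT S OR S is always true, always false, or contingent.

NOT NOT (S AND NOT S AND (NOT T OR T)) OR NOT S OR S
= NOT NOT (S AND NOT S) OR NOT S OR S   — complement / identity
= S AND NOT S OR NOT S OR S   — double negation
= NOT S OR S   — complement / identity
= TRUE   — complement

always true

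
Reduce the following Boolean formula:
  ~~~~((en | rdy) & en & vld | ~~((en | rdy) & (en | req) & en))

en

~~~~((en | rdy) & en & vld | ~~((en | rdy) & (en | req) & en))
= ~~~~((en | rdy) & en & vld | ~~((en | rdy) & en))
= ~~~~((en | rdy) & en & vld | (en | rdy) & en)
= ~~((en | rdy) & en & vld | (en | rdy) & en)
= ~~((en | rdy) & en)
= (en | rdy) & en
= en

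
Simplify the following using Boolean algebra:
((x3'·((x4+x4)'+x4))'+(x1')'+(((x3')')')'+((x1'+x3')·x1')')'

x3'·x1'

((x3'·((x4+x4)'+x4))'+(x1')'+(((x3')')')'+((x1'+x3')·x1')')'
= ((x3'·(x4'+x4))'+(x1')'+(((x3')')')'+((x1'+x3')·x1')')'
= ((x3'·(x4'+x4))'+(x1')'+(x3')'+((x1'+x3')·x1')')'
= ((x3')'+(x1')'+(x3')'+((x1'+x3')·x1')')'
= ((x3')'+(x1')'+(x3')'+(x1')')'
= ((x3')'+(x1')')'
= x3'·x1'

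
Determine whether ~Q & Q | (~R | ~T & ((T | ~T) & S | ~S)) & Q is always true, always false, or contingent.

~Q & Q | (~R | ~T & ((T | ~T) & S | ~S)) & Q
= ~Q & Q | (~R | ~T & (S | ~S)) & Q
= ~Q & Q | (~R | ~T) & Q
= (~R | ~T) & Q
This depends on Q, R, T, so it is not a constant.

contingent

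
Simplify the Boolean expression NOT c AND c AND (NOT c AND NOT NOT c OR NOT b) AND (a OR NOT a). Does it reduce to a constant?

FALSE

NOT c AND c AND (NOT c AND NOT NOT c OR NOT b) AND (a OR NOT a)
= NOT c AND c AND (NOT c AND NOT NOT c OR NOT b)   — complement / identity
= NOT c AND c AND (NOT c AND c OR NOT b)   — double negation
= NOT c AND c   — absorption
= FALSE   — complement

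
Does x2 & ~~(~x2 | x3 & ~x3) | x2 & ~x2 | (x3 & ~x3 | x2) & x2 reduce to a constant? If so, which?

x2 & ~~(~x2 | x3 & ~x3) | x2 & ~x2 | (x3 & ~x3 | x2) & x2
= x2 & ~~~x2 | x2 & ~x2 | (x3 & ~x3 | x2) & x2
= x2 & ~x2 | x2 & ~x2 | (x3 & ~x3 | x2) & x2
= x2 & ~x2 | x2 & ~x2 | x2 & x2
= x2 & ~x2 | x2 & x2
= x2
This depends on x2, so it is not a constant.

no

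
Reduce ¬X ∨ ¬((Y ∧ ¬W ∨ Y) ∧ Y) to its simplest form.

¬X ∨ ¬Y

¬X ∨ ¬((Y ∧ ¬W ∨ Y) ∧ Y)
= ¬X ∨ ¬(Y ∧ Y)   [absorption]
= ¬X ∨ ¬Y   [idempotence]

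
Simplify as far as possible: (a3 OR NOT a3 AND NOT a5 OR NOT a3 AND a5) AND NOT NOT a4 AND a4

(a3 OR NOT a3 AND NOT a5 OR NOT a3 AND a5) AND NOT NOT a4 AND a4
= (a3 OR NOT a3) AND NOT NOT a4 AND a4   (distribution)
= (a3 OR NOT a3) AND a4 AND a4   (double negation)
= a4 AND a4   (complement / identity)
= a4   (idempotence)

a4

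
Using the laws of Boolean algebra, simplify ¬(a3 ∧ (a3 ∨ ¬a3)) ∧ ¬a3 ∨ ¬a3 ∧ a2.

¬(a3 ∧ (a3 ∨ ¬a3)) ∧ ¬a3 ∨ ¬a3 ∧ a2
= ¬a3 ∧ ¬a3 ∨ ¬a3 ∧ a2   (complement / identity)
= (¬a3 ∨ a2) ∧ ¬a3   (distribution)
= ¬a3   (absorption)

¬a3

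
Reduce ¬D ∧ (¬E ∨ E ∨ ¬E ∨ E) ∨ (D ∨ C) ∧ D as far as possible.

True

¬D ∧ (¬E ∨ E ∨ ¬E ∨ E) ∨ (D ∨ C) ∧ D
= ¬D ∧ (¬E ∨ E) ∨ (D ∨ C) ∧ D   — idempotence
= ¬D ∨ (D ∨ C) ∧ D   — complement / identity
= ¬D ∨ D   — absorption
= True   — complement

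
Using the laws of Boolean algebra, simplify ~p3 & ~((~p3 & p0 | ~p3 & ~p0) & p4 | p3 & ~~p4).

~p3 & ~((~p3 & p0 | ~p3 & ~p0) & p4 | p3 & ~~p4)
= ~p3 & ~(~p3 & (p0 | ~p0) & p4 | p3 & ~~p4)   — distribution
= ~p3 & ~(~p3 & (p0 | ~p0) & p4 | p3 & p4)   — double negation
= ~p3 & ~(~p3 & p4 | p3 & p4)   — complement / identity
= ~p3 & ~p4   — distribution

~p3 & ~p4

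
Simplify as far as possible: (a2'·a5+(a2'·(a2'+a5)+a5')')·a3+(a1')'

(a2'·a5+(a2'·(a2'+a5)+a5')')·a3+(a1')'
= (a2'·a5+(a2'+a5')')·a3+(a1')'   (absorption)
= (a2'·a5+(a2'+a5')')·a3+a1   (double negation)
= (a2'·a5+a2·a5)·a3+a1   (De Morgan)
= a5·a3+a1   (distribution)

a5·a3+a1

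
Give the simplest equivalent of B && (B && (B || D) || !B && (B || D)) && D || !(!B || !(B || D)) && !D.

B

B && (B && (B || D) || !B && (B || D)) && D || !(!B || !(B || D)) && !D
= B && (B && (B || D) || !B && (B || D)) && D || B && (B || D) && !D   (De Morgan)
= B && (B || D) && D || B && (B || D) && !D   (distribution)
= B && (B || D)   (distribution)
= B   (absorption)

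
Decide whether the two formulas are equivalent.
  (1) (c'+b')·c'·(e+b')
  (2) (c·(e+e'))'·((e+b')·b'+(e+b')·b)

Yes

E1: (c'+b')·c'·(e+b')
    = c'·(e+b')   (absorption)
E2: (c·(e+e'))'·((e+b')·b'+(e+b')·b)
    = (c·(e+e'))'·(e+b')   (distribution)
    = c'·(e+b')   (complement / identity)
Both reduce to c'·(e+b'), so they are equivalent.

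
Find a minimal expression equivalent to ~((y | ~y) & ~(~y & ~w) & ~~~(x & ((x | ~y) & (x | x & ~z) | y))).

~((y | ~y) & ~(~y & ~w) & ~~~(x & ((x | ~y) & (x | x & ~z) | y)))
= ~((y | ~y) & ~(~y & ~w) & ~(x & ((x | ~y) & (x | x & ~z) | y)))   — double negation
= ~((y | ~y) & ~(~y & ~w) & ~(x & ((x | ~y) & x | y)))   — absorption
= ~((y | ~y) & ~(~y & ~w) & ~(x & (x | y)))   — absorption
= ~(~(~y & ~w) & ~(x & (x | y)))   — complement / identity
= ~y & ~w | x & (x | y)   — De Morgan
= ~y & ~w | x   — absorption

~y & ~w | x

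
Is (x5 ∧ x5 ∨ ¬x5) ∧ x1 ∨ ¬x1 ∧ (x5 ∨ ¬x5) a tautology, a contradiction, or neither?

tautology

(x5 ∧ x5 ∨ ¬x5) ∧ x1 ∨ ¬x1 ∧ (x5 ∨ ¬x5)
= (x5 ∨ ¬x5) ∧ x1 ∨ ¬x1 ∧ (x5 ∨ ¬x5)
= x5 ∨ ¬x5
= True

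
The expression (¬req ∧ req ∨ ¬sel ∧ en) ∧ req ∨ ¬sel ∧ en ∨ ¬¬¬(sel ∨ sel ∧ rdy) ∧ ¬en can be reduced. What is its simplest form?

¬sel

(¬req ∧ req ∨ ¬sel ∧ en) ∧ req ∨ ¬sel ∧ en ∨ ¬¬¬(sel ∨ sel ∧ rdy) ∧ ¬en
= (¬req ∧ req ∨ ¬sel ∧ en) ∧ req ∨ ¬sel ∧ en ∨ ¬(sel ∨ sel ∧ rdy) ∧ ¬en   — double negation
= (¬req ∧ req ∨ ¬sel ∧ en) ∧ req ∨ ¬sel ∧ en ∨ ¬sel ∧ ¬en   — absorption
= ¬sel ∧ en ∧ req ∨ ¬sel ∧ en ∨ ¬sel ∧ ¬en   — complement / identity
= ¬sel ∧ en ∨ ¬sel ∧ ¬en   — absorption
= ¬sel   — distribution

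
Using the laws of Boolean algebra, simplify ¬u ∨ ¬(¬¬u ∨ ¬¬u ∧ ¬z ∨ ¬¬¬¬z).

¬u

¬u ∨ ¬(¬¬u ∨ ¬¬u ∧ ¬z ∨ ¬¬¬¬z)
= ¬u ∨ ¬(¬¬u ∨ ¬¬¬¬z)   — absorption
= ¬u ∨ ¬(¬¬u ∨ ¬¬z)   — double negation
= ¬u ∨ ¬u ∧ ¬z   — De Morgan
= ¬u   — absorption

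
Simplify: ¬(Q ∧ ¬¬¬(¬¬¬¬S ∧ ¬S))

¬Q

¬(Q ∧ ¬¬¬(¬¬¬¬S ∧ ¬S))
= ¬(Q ∧ ¬¬(¬¬¬S ∨ S))
= ¬(Q ∧ ¬¬(¬S ∨ S))
= ¬(Q ∧ (¬S ∨ S))
= ¬Q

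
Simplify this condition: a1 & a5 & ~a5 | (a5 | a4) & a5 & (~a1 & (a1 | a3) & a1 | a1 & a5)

a1 & a5

a1 & a5 & ~a5 | (a5 | a4) & a5 & (~a1 & (a1 | a3) & a1 | a1 & a5)
= a1 & a5 & ~a5 | (a5 | a4) & a5 & (~a1 & a1 | a1 & a5)   (absorption)
= a1 & a5 & ~a5 | a5 & (~a1 & a1 | a1 & a5)   (absorption)
= a1 & a5 & ~a5 | a5 & a1 & a5   (complement / identity)
= a1 & a5   (distribution)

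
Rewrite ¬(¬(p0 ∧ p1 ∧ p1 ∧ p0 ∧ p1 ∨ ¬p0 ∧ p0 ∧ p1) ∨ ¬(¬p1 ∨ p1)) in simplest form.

¬(¬(p0 ∧ p1 ∧ p1 ∧ p0 ∧ p1 ∨ ¬p0 ∧ p0 ∧ p1) ∨ ¬(¬p1 ∨ p1))
= ¬(¬(p0 ∧ p1 ∧ p0 ∧ p1 ∨ ¬p0 ∧ p0 ∧ p1) ∨ ¬(¬p1 ∨ p1))   [idempotence]
= ¬(¬(p0 ∧ p1 ∧ (p0 ∧ p1 ∨ ¬p0)) ∨ ¬(¬p1 ∨ p1))   [distribution]
= ¬(¬(p0 ∧ p1) ∨ ¬(¬p1 ∨ p1))   [absorption]
= p0 ∧ p1 ∧ (¬p1 ∨ p1)   [De Morgan]
= p0 ∧ p1   [complement / identity]

p0 ∧ p1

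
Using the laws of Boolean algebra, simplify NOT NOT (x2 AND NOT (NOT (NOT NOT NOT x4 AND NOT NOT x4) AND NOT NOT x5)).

x2 AND NOT x5

NOT NOT (x2 AND NOT (NOT (NOT NOT NOT x4 AND NOT NOT x4) AND NOT NOT x5))
= NOT NOT (x2 AND NOT ((NOT NOT x4 OR NOT x4) AND NOT NOT x5))   — De Morgan
= x2 AND NOT ((NOT NOT x4 OR NOT x4) AND NOT NOT x5)   — double negation
= x2 AND NOT ((NOT NOT x4 OR NOT x4) AND x5)   — double negation
= x2 AND NOT ((x4 OR NOT x4) AND x5)   — double negation
= x2 AND NOT x5   — complement / identity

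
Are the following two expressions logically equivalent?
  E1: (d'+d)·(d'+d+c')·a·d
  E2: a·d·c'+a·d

E1: (d'+d)·(d'+d+c')·a·d
    = (d'+d)·a·d   (absorption)
    = a·d   (complement / identity)
E2: a·d·c'+a·d
    = a·d   (absorption)
Both reduce to a·d, so they are equivalent.

Yes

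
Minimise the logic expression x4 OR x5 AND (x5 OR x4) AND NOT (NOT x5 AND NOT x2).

x4 OR x5 AND (x5 OR x4) AND NOT (NOT x5 AND NOT x2)
= x4 OR x5 AND (x5 OR x4) AND (x5 OR x2)   — De Morgan
= x4 OR x5 AND (x5 OR x2)   — absorption
= x4 OR x5   — absorption

x4 OR x5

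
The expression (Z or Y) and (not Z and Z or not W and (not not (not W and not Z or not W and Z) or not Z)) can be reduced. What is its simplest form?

(Z or Y) and not W

(Z or Y) and (not Z and Z or not W and (not not (not W and not Z or not W and Z) or not Z))
= (Z or Y) and (not Z and Z or not W and (not W and not Z or not W and Z or not Z))   [double negation]
= (Z or Y) and not W and (not W and not Z or not W and Z or not Z)   [complement / identity]
= (Z or Y) and not W and (not W or not Z)   [distribution]
= (Z or Y) and not W   [absorption]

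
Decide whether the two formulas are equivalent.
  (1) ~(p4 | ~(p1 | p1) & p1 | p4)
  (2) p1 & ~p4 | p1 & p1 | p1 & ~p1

No

E1: ~(p4 | ~(p1 | p1) & p1 | p4)
    = ~(p4 | ~p1 & p1 | p4)   — idempotence
    = ~(p4 | p4)   — complement / identity
    = ~p4   — idempotence
E2: p1 & ~p4 | p1 & p1 | p1 & ~p1
    = p1 & ~p4 | p1   — distribution
    = p1   — absorption
These differ: at p1=0, p4=0, E1 = 1 but E2 = 0.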